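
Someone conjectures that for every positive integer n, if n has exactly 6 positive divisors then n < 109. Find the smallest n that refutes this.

n = 116

Check each positive integer n in order until n has exactly 6 positive divisors but the claim fails.
For n = 12, 18, 20, 28, …, 92, 98, 99 the conclusion holds.
n = 116: τ(116) = 6; 116 ≥ 109.
Thus n = 116 disproves the claim, and no smaller n works.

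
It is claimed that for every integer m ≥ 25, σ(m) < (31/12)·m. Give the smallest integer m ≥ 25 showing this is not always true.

Check each integer m ≥ 25 in order until the claim fails.
For m = 25, 26, 27, 28, …, 45, 46, 47 the conclusion holds.
m = 48: σ(48) = 124; 124 ≥ 124.
Thus m = 48 disproves the claim, and no smaller m works.

m = 48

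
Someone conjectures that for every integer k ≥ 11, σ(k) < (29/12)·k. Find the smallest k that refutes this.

A counterexample is any integer k ≥ 11 such that the claim fails; we check each in order.
The first 13 eligible values, up to k = 23, all satisfy the conclusion.
k = 24: σ(24) = 60; 60 ≥ 58.

k = 24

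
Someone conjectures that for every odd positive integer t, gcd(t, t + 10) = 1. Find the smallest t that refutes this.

t = 5

We need the least odd positive integer t for which gcd(t, t + 10) > 1.
t = 1: gcd(1, 11) = 1.
t = 3: gcd(3, 13) = 1.
t = 5: gcd(5, 15) = 5.
So t = 5 is the smallest counterexample.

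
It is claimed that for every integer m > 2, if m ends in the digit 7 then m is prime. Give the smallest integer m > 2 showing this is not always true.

m = 27

A counterexample is any integer m > 2 such that m ends in the digit 7 but m is not prime; we check each in order.
m = 7: 7 ends in 7 and is prime.
m = 17: 17 ends in 7 and is prime.
m = 27: 27 ends in 7; 27 = 3 × 9, composite.
Thus m = 27 disproves the claim, and no smaller m works.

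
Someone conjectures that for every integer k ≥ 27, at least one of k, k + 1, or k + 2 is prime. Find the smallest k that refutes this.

Check each integer k ≥ 27 in order until k, k + 1, k + 2 are all composite.
For k = 27, 28, 29, 30, 31 the conclusion holds.
k = 32: 32 = 2 × 16; 33 = 3 × 11; 34 = 2 × 17 — all composite.

k = 32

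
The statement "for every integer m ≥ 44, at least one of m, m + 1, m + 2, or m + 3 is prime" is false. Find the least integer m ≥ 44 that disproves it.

We need the least integer m ≥ 44 for which m, m + 1, m + 2, m + 3 are all composite.
The first 4 eligible values, up to m = 47, all satisfy the conclusion.
m = 48: 48 = 2 × 24; 49 = 7 × 7; 50 = 2 × 25; 51 = 3 × 17 — all composite.

m = 48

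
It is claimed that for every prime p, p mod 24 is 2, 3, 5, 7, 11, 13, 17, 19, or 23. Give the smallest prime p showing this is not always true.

p = 73

Check each prime p in order until the claim fails.
The first 20 eligible values, up to p = 71, all satisfy the conclusion.
p = 73: 73 mod 24 = 1 — not in {2, 3, 5, 7, 11, 13, 17, 19, 23}.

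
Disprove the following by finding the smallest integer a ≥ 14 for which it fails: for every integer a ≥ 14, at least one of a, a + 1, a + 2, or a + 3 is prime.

We need the least integer a ≥ 14 for which a, a + 1, a + 2, a + 3 are all composite.
For a = 14, 15, 16, 17, 18, 19, 20, 21, 22, 23 the conclusion holds.
a = 24: 24 = 2 × 12; 25 = 5 × 5; 26 = 2 × 13; 27 = 3 × 9 — all composite.

a = 24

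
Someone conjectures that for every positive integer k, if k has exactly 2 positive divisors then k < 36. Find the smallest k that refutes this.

Check each positive integer k in order until k has exactly 2 positive divisors but the claim fails.
For k = 2, 3, 5, 7, …, 23, 29, 31 the conclusion holds.
k = 37: τ(37) = 2; 37 ≥ 36.

k = 37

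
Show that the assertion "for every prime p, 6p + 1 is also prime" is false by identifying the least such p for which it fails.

p = 19

A counterexample is any prime p such that 6p + 1 is not prime; we check each in order.
The first 7 eligible values, up to p = 17, all satisfy the conclusion.
p = 19: 6p + 1 = 115 = 5 × 23, not prime.
Hence p = 19 is a counterexample.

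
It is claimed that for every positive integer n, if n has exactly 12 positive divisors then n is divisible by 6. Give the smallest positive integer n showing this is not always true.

We need the least positive integer n for which n has exactly 12 positive divisors but n is not divisible by 6.
For n = 60, 72, 84, 90, 96, 108, 126, 132 the conclusion holds.
n = 140: τ(140) = 12; 140 mod 6 = 2.

n = 140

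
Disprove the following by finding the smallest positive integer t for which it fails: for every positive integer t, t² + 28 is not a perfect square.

t = 6

We need the least positive integer t for which t² + 28 is a perfect square.
The first 5 eligible values, up to t = 5, all satisfy the conclusion.
t = 6: 6² + 28 = 64 = 8², a perfect square.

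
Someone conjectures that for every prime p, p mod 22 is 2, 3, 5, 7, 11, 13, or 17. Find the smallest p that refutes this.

p = 19

We need the least prime p for which the claim fails.
For p = 2, 3, 5, 7, 11, 13, 17 the conclusion holds.
p = 19: 19 mod 22 = 19 — not in {2, 3, 5, 7, 11, 13, 17}.
Hence p = 19 is a counterexample.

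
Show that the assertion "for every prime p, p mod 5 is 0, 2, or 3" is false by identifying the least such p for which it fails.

p = 11

p = 2: 2 mod 5 = 2.
p = 3: 3 mod 5 = 3.
p = 5: 5 mod 5 = 0.
p = 7: 7 mod 5 = 2.
p = 11: 11 mod 5 = 1 — not in {0, 2, 3}.
Thus p = 11 disproves the claim, and no smaller p works.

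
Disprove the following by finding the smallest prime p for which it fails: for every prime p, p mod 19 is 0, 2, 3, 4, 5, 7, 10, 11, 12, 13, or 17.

Check each prime p in order until the claim fails.
The first 11 eligible values, up to p = 31, all satisfy the conclusion.
p = 37: 37 mod 19 = 18 — not in {0, 2, 3, 4, 5, 7, 10, 11, 12, 13, 17}.

p = 37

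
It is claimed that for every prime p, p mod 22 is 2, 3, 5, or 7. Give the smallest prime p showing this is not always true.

A counterexample is any prime p such that the claim fails; we check each in order.
p = 2: 2 mod 22 = 2.
p = 3: 3 mod 22 = 3.
p = 5: 5 mod 22 = 5.
p = 7: 7 mod 22 = 7.
p = 11: 11 mod 22 = 11 — not in {2, 3, 5, 7}.
So p = 11 is the smallest counterexample.

p = 11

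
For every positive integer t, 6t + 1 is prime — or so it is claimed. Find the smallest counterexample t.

t = 4

We need the least positive integer t for which 6t + 1 is not prime.
For t = 1, 2, 3 the conclusion holds.
t = 4: 6t + 1 = 25 = 5 × 5, composite.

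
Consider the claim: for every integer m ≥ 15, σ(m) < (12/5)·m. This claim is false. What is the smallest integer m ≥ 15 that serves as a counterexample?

For m = 15, 16, 17, 18, 19, 20, 21, 22, 23 the conclusion holds.
m = 24: σ(24) = 60; 60 ≥ 288/5.
Thus m = 24 disproves the claim, and no smaller m works.

m = 24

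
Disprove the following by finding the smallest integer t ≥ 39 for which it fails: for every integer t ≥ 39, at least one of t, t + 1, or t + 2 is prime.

t = 44

Check each integer t ≥ 39 in order until t, t + 1, t + 2 are all composite.
t = 39: 41 is prime.
t = 40: 41 is prime.
t = 41: 41 is prime.
t = 42: 43 is prime.
t = 43: 43 is prime.
t = 44: 44 = 2 × 22; 45 = 3 × 15; 46 = 2 × 23 — all composite.
Thus t = 44 disproves the claim, and no smaller t works.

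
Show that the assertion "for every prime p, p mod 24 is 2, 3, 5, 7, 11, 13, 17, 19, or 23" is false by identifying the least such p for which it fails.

p = 73

Check each prime p in order until the claim fails.
The first 20 eligible values, up to p = 71, all satisfy the conclusion.
p = 73: 73 mod 24 = 1 — not in {2, 3, 5, 7, 11, 13, 17, 19, 23}.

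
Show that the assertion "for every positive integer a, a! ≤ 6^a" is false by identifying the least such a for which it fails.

Check each positive integer a in order until a! > 6^a.
For a = 1, 2, 3, 4, …, 11, 12, 13 the conclusion holds.
a = 14: a! = 87178291200 and 6^a = 78364164096, so 87178291200 > 78364164096.
Thus a = 14 disproves the claim, and no smaller a works.

a = 14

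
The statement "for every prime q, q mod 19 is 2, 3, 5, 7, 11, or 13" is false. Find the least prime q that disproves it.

Check each prime q in order until the claim fails.
q = 2: 2 mod 19 = 2.
q = 3: 3 mod 19 = 3.
q = 5: 5 mod 19 = 5.
q = 7: 7 mod 19 = 7.
q = 11: 11 mod 19 = 11.
q = 13: 13 mod 19 = 13.
q = 17: 17 mod 19 = 17 — not in {2, 3, 5, 7, 11, 13}.
Thus q = 17 disproves the claim, and no smaller q works.

q = 17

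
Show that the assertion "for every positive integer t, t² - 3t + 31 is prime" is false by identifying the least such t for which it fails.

t = 1: t² - 3t + 31 = 29, prime.
t = 2: t² - 3t + 31 = 29, prime.
t = 3: t² - 3t + 31 = 31, prime.
t = 4: t² - 3t + 31 = 35 = 5 × 7, composite.

t = 4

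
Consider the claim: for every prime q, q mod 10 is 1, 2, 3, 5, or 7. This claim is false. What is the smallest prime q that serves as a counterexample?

We need the least prime q for which the claim fails.
q = 2: 2 mod 10 = 2.
q = 3: 3 mod 10 = 3.
q = 5: 5 mod 10 = 5.
q = 7: 7 mod 10 = 7.
q = 11: 11 mod 10 = 1.
q = 13: 13 mod 10 = 3.
q = 17: 17 mod 10 = 7.
q = 19: 19 mod 10 = 9 — not in {1, 2, 3, 5, 7}.

q = 19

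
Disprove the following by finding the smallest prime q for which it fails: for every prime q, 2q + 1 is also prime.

q = 7

We need the least prime q for which 2q + 1 is not prime.
q = 2: 2q + 1 = 5, prime.
q = 3: 2q + 1 = 7, prime.
q = 5: 2q + 1 = 11, prime.
q = 7: 2q + 1 = 15 = 3 × 5, not prime.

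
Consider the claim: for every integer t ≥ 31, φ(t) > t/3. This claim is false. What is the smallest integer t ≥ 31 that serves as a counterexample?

The first 5 eligible values, up to t = 35, all satisfy the conclusion.
t = 36: φ(36) = 12 and 36/3 = 12, so φ(36) ≤ 36/3.
So t = 36 is the smallest counterexample.

t = 36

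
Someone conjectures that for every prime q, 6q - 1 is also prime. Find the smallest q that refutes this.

q = 11

Check each prime q in order until 6q - 1 is not prime.
The first 4 eligible values, up to q = 7, all satisfy the conclusion.
q = 11: 6q - 1 = 65 = 5 × 13, not prime.
Hence q = 11 is a counterexample.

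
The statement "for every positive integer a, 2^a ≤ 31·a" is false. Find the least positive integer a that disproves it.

For a = 1, 2, 3, 4, 5, 6, 7 the conclusion holds.
a = 8: 2^a = 256 and 31·a = 248, so 256 > 248.
Hence a = 8 is a counterexample.

a = 8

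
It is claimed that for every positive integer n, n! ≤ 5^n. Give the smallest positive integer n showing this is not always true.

We need the least positive integer n for which n! > 5^n.
For n = 1, 2, 3, 4, …, 9, 10, 11 the conclusion holds.
n = 12: n! = 479001600 and 5^n = 244140625, so 479001600 > 244140625.

n = 12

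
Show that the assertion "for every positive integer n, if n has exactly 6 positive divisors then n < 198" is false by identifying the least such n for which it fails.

A counterexample is any positive integer n such that n has exactly 6 positive divisors but the claim fails; we check each in order.
The first 27 eligible values, up to n = 188, all satisfy the conclusion.
n = 207: τ(207) = 6; 207 ≥ 198.
Hence n = 207 is a counterexample.

n = 207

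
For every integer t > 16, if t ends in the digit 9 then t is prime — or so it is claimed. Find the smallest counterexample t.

We need the least integer t > 16 for which t ends in the digit 9 but t is not prime.
For t = 19, 29 the conclusion holds.
t = 39: 39 ends in 9; 39 = 3 × 13, composite.
Hence t = 39 is a counterexample.

t = 39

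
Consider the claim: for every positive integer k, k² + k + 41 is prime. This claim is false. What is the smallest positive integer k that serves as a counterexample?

A counterexample is any positive integer k such that k² + k + 41 is not prime; we check each in order.
For k = 1, 2, 3, 4, …, 37, 38, 39 the conclusion holds.
k = 40: k² + k + 41 = 1681 = 41 × 41, composite.

k = 40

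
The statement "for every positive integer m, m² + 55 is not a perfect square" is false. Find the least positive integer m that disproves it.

Check each positive integer m in order until m² + 55 is a perfect square.
m = 1: 1² + 55 = 56, not a perfect square.
m = 2: 2² + 55 = 59, not a perfect square.
m = 3: 3² + 55 = 64 = 8², a perfect square.
So m = 3 is the smallest counterexample.

m = 3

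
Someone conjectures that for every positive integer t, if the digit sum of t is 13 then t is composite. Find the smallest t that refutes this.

For t = 49, 58 the conclusion holds.
t = 67: digit sum 13; 67 is prime, not composite.
Thus t = 67 disproves the claim, and no smaller t works.

t = 67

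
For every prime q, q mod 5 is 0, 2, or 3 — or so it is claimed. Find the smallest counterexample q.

q = 11

We need the least prime q for which the claim fails.
q = 2: 2 mod 5 = 2.
q = 3: 3 mod 5 = 3.
q = 5: 5 mod 5 = 0.
q = 7: 7 mod 5 = 2.
q = 11: 11 mod 5 = 1 — not in {0, 2, 3}.
Hence q = 11 is a counterexample.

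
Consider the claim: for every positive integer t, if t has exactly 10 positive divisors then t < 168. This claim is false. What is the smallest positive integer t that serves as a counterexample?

Check each positive integer t in order until t has exactly 10 positive divisors but the claim fails.
The first 4 eligible values, up to t = 162, all satisfy the conclusion.
t = 176: τ(176) = 10; 176 ≥ 168.
So t = 176 is the smallest counterexample.

t = 176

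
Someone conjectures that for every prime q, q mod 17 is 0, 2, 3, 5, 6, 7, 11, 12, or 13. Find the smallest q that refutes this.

We need the least prime q for which the claim fails.
For q = 2, 3, 5, 7, 11, 13, 17, 19, 23, 29 the conclusion holds.
q = 31: 31 mod 17 = 14 — not in {0, 2, 3, 5, 6, 7, 11, 12, 13}.
Hence q = 31 is a counterexample.

q = 31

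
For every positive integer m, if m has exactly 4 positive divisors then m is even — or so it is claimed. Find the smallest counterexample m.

m = 15

A counterexample is any positive integer m such that m has exactly 4 positive divisors but m is odd; we check each in order.
For m = 6, 8, 10, 14 the conclusion holds.
m = 15: divisors of 15: 1, 3, 5, 15; 15 is odd.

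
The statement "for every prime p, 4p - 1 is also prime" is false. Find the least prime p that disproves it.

Check each prime p in order until 4p - 1 is not prime.
p = 2: 4p - 1 = 7, prime.
p = 3: 4p - 1 = 11, prime.
p = 5: 4p - 1 = 19, prime.
p = 7: 4p - 1 = 27 = 3 × 9, not prime.

p = 7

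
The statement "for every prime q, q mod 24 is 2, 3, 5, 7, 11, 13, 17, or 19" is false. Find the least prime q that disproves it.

We need the least prime q for which the claim fails.
For q = 2, 3, 5, 7, 11, 13, 17, 19 the conclusion holds.
q = 23: 23 mod 24 = 23 — not in {2, 3, 5, 7, 11, 13, 17, 19}.
Hence q = 23 is a counterexample.

q = 23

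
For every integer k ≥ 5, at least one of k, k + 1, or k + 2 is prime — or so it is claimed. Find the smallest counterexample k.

Check each integer k ≥ 5 in order until k, k + 1, k + 2 are all composite.
For k = 5, 6, 7 the conclusion holds.
k = 8: 8 = 2 × 4; 9 = 3 × 3; 10 = 2 × 5 — all composite.
Hence k = 8 is a counterexample.

k = 8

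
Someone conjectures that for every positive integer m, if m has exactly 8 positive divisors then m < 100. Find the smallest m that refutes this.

The first 10 eligible values, up to m = 88, all satisfy the conclusion.
m = 102: τ(102) = 8; 102 ≥ 100.
So m = 102 is the smallest counterexample.

m = 102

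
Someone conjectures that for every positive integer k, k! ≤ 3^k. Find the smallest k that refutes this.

Check each positive integer k in order until k! > 3^k.
k = 1: k! = 1 and 3^k = 3, so 1 ≤ 3.
k = 2: k! = 2 and 3^k = 9, so 2 ≤ 9.
k = 3: k! = 6 and 3^k = 27, so 6 ≤ 27.
k = 4: k! = 24 and 3^k = 81, so 24 ≤ 81.
k = 5: k! = 120 and 3^k = 243, so 120 ≤ 243.
k = 6: k! = 720 and 3^k = 729, so 720 ≤ 729.
k = 7: k! = 5040 and 3^k = 2187, so 5040 > 2187.
Hence k = 7 is a counterexample.

k = 7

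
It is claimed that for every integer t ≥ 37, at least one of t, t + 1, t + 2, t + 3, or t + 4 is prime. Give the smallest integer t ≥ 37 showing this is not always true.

t = 48

Check each integer t ≥ 37 in order until t, t + 1, t + 2, t + 3, t + 4 are all composite.
For t = 37, 38, 39, 40, …, 45, 46, 47 the conclusion holds.
t = 48: 48 = 2 × 24; 49 = 7 × 7; 50 = 2 × 25; 51 = 3 × 17; 52 = 2 × 26 — all composite.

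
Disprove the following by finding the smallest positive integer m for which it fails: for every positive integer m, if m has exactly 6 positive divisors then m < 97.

We need the least positive integer m for which m has exactly 6 positive divisors but the claim fails.
The first 14 eligible values, up to m = 92, all satisfy the conclusion.
m = 98: τ(98) = 6; 98 ≥ 97.

m = 98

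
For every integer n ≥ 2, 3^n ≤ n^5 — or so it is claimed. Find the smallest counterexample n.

n = 11

We need the least integer n ≥ 2 for which 3^n > n^5.
For n = 2, 3, 4, 5, 6, 7, 8, 9, 10 the conclusion holds.
n = 11: 3^n = 177147 and n^5 = 161051, so 177147 > 161051.
Thus n = 11 disproves the claim, and no smaller n works.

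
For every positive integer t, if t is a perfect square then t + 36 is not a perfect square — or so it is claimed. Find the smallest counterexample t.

We need the least positive integer t for which t is a perfect square but t + 36 is a perfect square.
t = 1: 1 + 36 = 37, not a perfect square.
t = 4: 4 + 36 = 40, not a perfect square.
t = 9: 9 + 36 = 45, not a perfect square.
t = 16: 16 + 36 = 52, not a perfect square.
t = 25: 25 + 36 = 61, not a perfect square.
t = 36: 36 + 36 = 72, not a perfect square.
t = 49: 49 + 36 = 85, not a perfect square.
t = 64: 64 = 8² and 64 + 36 = 100 = 10².

t = 64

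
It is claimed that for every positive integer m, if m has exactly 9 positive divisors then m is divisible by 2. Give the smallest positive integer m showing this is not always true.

We need the least positive integer m for which m has exactly 9 positive divisors but m is not divisible by 2.
For m = 36, 100, 196 the conclusion holds.
m = 225: τ(225) = 9; 225 mod 2 = 1.
So m = 225 is the smallest counterexample.

m = 225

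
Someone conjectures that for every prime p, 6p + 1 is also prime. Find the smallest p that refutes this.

p = 19

A counterexample is any prime p such that 6p + 1 is not prime; we check each in order.
p = 2: 6p + 1 = 13, prime.
p = 3: 6p + 1 = 19, prime.
p = 5: 6p + 1 = 31, prime.
p = 7: 6p + 1 = 43, prime.
p = 11: 6p + 1 = 67, prime.
p = 13: 6p + 1 = 79, prime.
p = 17: 6p + 1 = 103, prime.
p = 19: 6p + 1 = 115 = 5 × 23, not prime.
So p = 19 is the smallest counterexample.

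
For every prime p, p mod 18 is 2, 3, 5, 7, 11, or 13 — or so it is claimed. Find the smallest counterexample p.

p = 17

A counterexample is any prime p such that the claim fails; we check each in order.
For p = 2, 3, 5, 7, 11, 13 the conclusion holds.
p = 17: 17 mod 18 = 17 — not in {2, 3, 5, 7, 11, 13}.
So p = 17 is the smallest counterexample.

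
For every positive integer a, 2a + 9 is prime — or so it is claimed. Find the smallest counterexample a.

a = 1: 2a + 9 = 11, prime.
a = 2: 2a + 9 = 13, prime.
a = 3: 2a + 9 = 15 = 3 × 5, composite.
So a = 3 is the smallest counterexample.

a = 3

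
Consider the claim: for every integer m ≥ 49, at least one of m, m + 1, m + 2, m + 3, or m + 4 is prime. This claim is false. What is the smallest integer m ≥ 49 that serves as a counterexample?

For m = 49, 50, 51, 52, 53 the conclusion holds.
m = 54: 54 = 2 × 27; 55 = 5 × 11; 56 = 2 × 28; 57 = 3 × 19; 58 = 2 × 29 — all composite.

m = 54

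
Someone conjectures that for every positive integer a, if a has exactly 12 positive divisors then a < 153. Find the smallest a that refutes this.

Check each positive integer a in order until a has exactly 12 positive divisors but the claim fails.
For a = 60, 72, 84, 90, 96, 108, 126, 132, 140, 150 the conclusion holds.
a = 156: τ(156) = 12; 156 ≥ 153.

a = 156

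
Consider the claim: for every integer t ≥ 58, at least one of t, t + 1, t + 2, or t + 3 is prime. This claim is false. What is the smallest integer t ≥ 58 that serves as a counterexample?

We need the least integer t ≥ 58 for which t, t + 1, t + 2, t + 3 are all composite.
The first 4 eligible values, up to t = 61, all satisfy the conclusion.
t = 62: 62 = 2 × 31; 63 = 3 × 21; 64 = 2 × 32; 65 = 5 × 13 — all composite.

t = 62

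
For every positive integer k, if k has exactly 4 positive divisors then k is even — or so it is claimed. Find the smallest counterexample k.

k = 15

Check each positive integer k in order until k has exactly 4 positive divisors but k is odd.
For k = 6, 8, 10, 14 the conclusion holds.
k = 15: divisors of 15: 1, 3, 5, 15; 15 is odd.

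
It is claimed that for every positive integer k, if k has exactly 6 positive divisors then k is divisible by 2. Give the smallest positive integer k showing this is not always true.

k = 45

k = 12: τ(12) = 6; 12 mod 2 = 0.
k = 18: τ(18) = 6; 18 mod 2 = 0.
k = 20: τ(20) = 6; 20 mod 2 = 0.
k = 28: τ(28) = 6; 28 mod 2 = 0.
k = 32: τ(32) = 6; 32 mod 2 = 0.
k = 44: τ(44) = 6; 44 mod 2 = 0.
k = 45: τ(45) = 6; 45 mod 2 = 1.
So k = 45 is the smallest counterexample.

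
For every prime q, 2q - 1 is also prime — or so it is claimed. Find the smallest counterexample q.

We need the least prime q for which 2q - 1 is not prime.
For q = 2, 3 the conclusion holds.
q = 5: 2q - 1 = 9 = 3 × 3, not prime.

q = 5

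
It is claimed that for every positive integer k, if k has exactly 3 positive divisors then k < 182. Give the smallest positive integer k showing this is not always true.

k = 289

The first 6 eligible values, up to k = 169, all satisfy the conclusion.
k = 289: τ(289) = 3; 289 ≥ 182.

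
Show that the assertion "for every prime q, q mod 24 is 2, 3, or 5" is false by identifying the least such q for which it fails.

q = 2: 2 mod 24 = 2.
q = 3: 3 mod 24 = 3.
q = 5: 5 mod 24 = 5.
q = 7: 7 mod 24 = 7 — not in {2, 3, 5}.
So q = 7 is the smallest counterexample.

q = 7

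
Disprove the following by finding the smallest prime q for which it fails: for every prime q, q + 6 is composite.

q = 5

We need the least prime q for which q + 6 is prime.
q = 2: q + 6 = 8 = 2 × 4, composite.
q = 3: q + 6 = 9 = 3 × 3, composite.
q = 5: q + 6 = 11, prime — not composite.
Thus q = 5 disproves the claim, and no smaller q works.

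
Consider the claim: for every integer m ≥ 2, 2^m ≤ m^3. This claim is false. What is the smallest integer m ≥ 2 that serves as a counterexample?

We need the least integer m ≥ 2 for which 2^m > m^3.
m = 2: 2^m = 4 and m^3 = 8, so 4 ≤ 8.
m = 3: 2^m = 8 and m^3 = 27, so 8 ≤ 27.
m = 4: 2^m = 16 and m^3 = 64, so 16 ≤ 64.
m = 5: 2^m = 32 and m^3 = 125, so 32 ≤ 125.
m = 6: 2^m = 64 and m^3 = 216, so 64 ≤ 216.
m = 7: 2^m = 128 and m^3 = 343, so 128 ≤ 343.
m = 8: 2^m = 256 and m^3 = 512, so 256 ≤ 512.
m = 9: 2^m = 512 and m^3 = 729, so 512 ≤ 729.
m = 10: 2^m = 1024 and m^3 = 1000, so 1024 > 1000.
Thus m = 10 disproves the claim, and no smaller m works.

m = 10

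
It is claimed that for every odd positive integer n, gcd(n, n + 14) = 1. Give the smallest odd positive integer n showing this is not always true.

A counterexample is any odd positive integer n such that gcd(n, n + 14) > 1; we check each in order.
For n = 1, 3, 5 the conclusion holds.
n = 7: gcd(7, 21) = 7.
So n = 7 is the smallest counterexample.

n = 7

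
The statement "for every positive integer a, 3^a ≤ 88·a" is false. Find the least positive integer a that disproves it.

a = 6

We need the least positive integer a for which 3^a > 88·a.
The first 5 eligible values, up to a = 5, all satisfy the conclusion.
a = 6: 3^a = 729 and 88·a = 528, so 729 > 528.
So a = 6 is the smallest counterexample.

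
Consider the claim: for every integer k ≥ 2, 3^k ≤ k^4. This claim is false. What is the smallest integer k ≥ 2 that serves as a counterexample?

k = 8

Check each integer k ≥ 2 in order until 3^k > k^4.
k = 2: 3^k = 9 and k^4 = 16, so 9 ≤ 16.
k = 3: 3^k = 27 and k^4 = 81, so 27 ≤ 81.
k = 4: 3^k = 81 and k^4 = 256, so 81 ≤ 256.
k = 5: 3^k = 243 and k^4 = 625, so 243 ≤ 625.
k = 6: 3^k = 729 and k^4 = 1296, so 729 ≤ 1296.
k = 7: 3^k = 2187 and k^4 = 2401, so 2187 ≤ 2401.
k = 8: 3^k = 6561 and k^4 = 4096, so 6561 > 4096.
Thus k = 8 disproves the claim, and no smaller k works.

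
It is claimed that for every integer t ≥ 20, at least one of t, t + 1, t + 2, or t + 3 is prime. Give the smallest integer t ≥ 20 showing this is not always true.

We need the least integer t ≥ 20 for which t, t + 1, t + 2, t + 3 are all composite.
The first 4 eligible values, up to t = 23, all satisfy the conclusion.
t = 24: 24 = 2 × 12; 25 = 5 × 5; 26 = 2 × 13; 27 = 3 × 9 — all composite.
Hence t = 24 is a counterexample.

t = 24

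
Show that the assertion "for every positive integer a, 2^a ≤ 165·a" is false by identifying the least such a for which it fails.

a = 11

A counterexample is any positive integer a such that 2^a > 165·a; we check each in order.
For a = 1, 2, 3, 4, 5, 6, 7, 8, 9, 10 the conclusion holds.
a = 11: 2^a = 2048 and 165·a = 1815, so 2048 > 1815.
So a = 11 is the smallest counterexample.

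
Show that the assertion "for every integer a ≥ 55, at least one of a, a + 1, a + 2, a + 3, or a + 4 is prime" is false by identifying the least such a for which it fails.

We need the least integer a ≥ 55 for which a, a + 1, a + 2, a + 3, a + 4 are all composite.
a = 55: 59 is prime.
a = 56: 59 is prime.
a = 57: 59 is prime.
a = 58: 59 is prime.
a = 59: 59 is prime.
a = 60: 61 is prime.
a = 61: 61 is prime.
a = 62: 62 = 2 × 31; 63 = 3 × 21; 64 = 2 × 32; 65 = 5 × 13; 66 = 2 × 33 — all composite.
Hence a = 62 is a counterexample.

a = 62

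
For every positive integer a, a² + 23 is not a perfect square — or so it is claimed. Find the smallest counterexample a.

a = 11

Check each positive integer a in order until a² + 23 is a perfect square.
The first 10 eligible values, up to a = 10, all satisfy the conclusion.
a = 11: 11² + 23 = 144 = 12², a perfect square.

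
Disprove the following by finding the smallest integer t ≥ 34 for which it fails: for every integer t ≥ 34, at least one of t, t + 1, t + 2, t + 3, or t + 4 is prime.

The first 14 eligible values, up to t = 47, all satisfy the conclusion.
t = 48: 48 = 2 × 24; 49 = 7 × 7; 50 = 2 × 25; 51 = 3 × 17; 52 = 2 × 26 — all composite.
So t = 48 is the smallest counterexample.

t = 48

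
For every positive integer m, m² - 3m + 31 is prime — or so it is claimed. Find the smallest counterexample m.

m = 4

Check each positive integer m in order until m² - 3m + 31 is not prime.
m = 1: m² - 3m + 31 = 29, prime.
m = 2: m² - 3m + 31 = 29, prime.
m = 3: m² - 3m + 31 = 31, prime.
m = 4: m² - 3m + 31 = 35 = 5 × 7, composite.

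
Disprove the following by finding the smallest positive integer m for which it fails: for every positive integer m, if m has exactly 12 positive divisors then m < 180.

Check each positive integer m in order until m has exactly 12 positive divisors but the claim fails.
The first 12 eligible values, up to m = 160, all satisfy the conclusion.
m = 198: τ(198) = 12; 198 ≥ 180.
Hence m = 198 is a counterexample.

m = 198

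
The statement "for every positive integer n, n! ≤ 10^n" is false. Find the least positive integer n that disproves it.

We need the least positive integer n for which n! > 10^n.
For n = 1, 2, 3, 4, …, 22, 23, 24 the conclusion holds.
n = 25: n! = 15511210043330985984000000 and 10^n = 10000000000000000000000000, so 15511210043330985984000000 > 10000000000000000000000000.
So n = 25 is the smallest counterexample.

n = 25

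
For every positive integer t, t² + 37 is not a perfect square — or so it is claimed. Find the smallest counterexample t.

We need the least positive integer t for which t² + 37 is a perfect square.
For t = 1, 2, 3, 4, …, 15, 16, 17 the conclusion holds.
t = 18: 18² + 37 = 361 = 19², a perfect square.
Thus t = 18 disproves the claim, and no smaller t works.

t = 18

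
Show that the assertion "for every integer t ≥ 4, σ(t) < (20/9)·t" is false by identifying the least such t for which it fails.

We need the least integer t ≥ 4 for which the claim fails.
The first 8 eligible values, up to t = 11, all satisfy the conclusion.
t = 12: σ(12) = 28; 28 ≥ 80/3.

t = 12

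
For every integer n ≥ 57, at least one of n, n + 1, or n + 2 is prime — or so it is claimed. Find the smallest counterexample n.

A counterexample is any integer n ≥ 57 such that n, n + 1, n + 2 are all composite; we check each in order.
For n = 57, 58, 59, 60, 61 the conclusion holds.
n = 62: 62 = 2 × 31; 63 = 3 × 21; 64 = 2 × 32 — all composite.
Thus n = 62 disproves the claim, and no smaller n works.

n = 62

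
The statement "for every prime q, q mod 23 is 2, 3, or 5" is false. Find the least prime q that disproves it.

For q = 2, 3, 5 the conclusion holds.
q = 7: 7 mod 23 = 7 — not in {2, 3, 5}.
Thus q = 7 disproves the claim, and no smaller q works.

q = 7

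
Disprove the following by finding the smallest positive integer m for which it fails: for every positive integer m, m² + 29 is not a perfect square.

We need the least positive integer m for which m² + 29 is a perfect square.
For m = 1, 2, 3, 4, …, 11, 12, 13 the conclusion holds.
m = 14: 14² + 29 = 225 = 15², a perfect square.

m = 14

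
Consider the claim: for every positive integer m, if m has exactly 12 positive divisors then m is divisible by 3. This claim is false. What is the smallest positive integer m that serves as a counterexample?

m = 140

For m = 60, 72, 84, 90, 96, 108, 126, 132 the conclusion holds.
m = 140: τ(140) = 12; 140 mod 3 = 2.
So m = 140 is the smallest counterexample.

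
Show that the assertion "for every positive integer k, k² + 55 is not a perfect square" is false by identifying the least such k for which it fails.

k = 1: 1² + 55 = 56, not a perfect square.
k = 2: 2² + 55 = 59, not a perfect square.
k = 3: 3² + 55 = 64 = 8², a perfect square.
So k = 3 is the smallest counterexample.

k = 3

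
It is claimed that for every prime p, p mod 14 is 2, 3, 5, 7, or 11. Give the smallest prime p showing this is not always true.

A counterexample is any prime p such that the claim fails; we check each in order.
For p = 2, 3, 5, 7, 11 the conclusion holds.
p = 13: 13 mod 14 = 13 — not in {2, 3, 5, 7, 11}.
So p = 13 is the smallest counterexample.

p = 13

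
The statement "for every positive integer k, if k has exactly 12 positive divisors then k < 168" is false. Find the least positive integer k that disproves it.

For k = 60, 72, 84, 90, …, 150, 156, 160 the conclusion holds.
k = 198: τ(198) = 12; 198 ≥ 168.
Hence k = 198 is a counterexample.

k = 198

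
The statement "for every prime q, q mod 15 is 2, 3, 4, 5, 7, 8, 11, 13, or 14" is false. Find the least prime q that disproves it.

We need the least prime q for which the claim fails.
The first 10 eligible values, up to q = 29, all satisfy the conclusion.
q = 31: 31 mod 15 = 1 — not in {2, 3, 4, 5, 7, 8, 11, 13, 14}.
Thus q = 31 disproves the claim, and no smaller q works.

q = 31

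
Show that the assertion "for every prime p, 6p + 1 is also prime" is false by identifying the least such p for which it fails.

p = 19

We need the least prime p for which 6p + 1 is not prime.
The first 7 eligible values, up to p = 17, all satisfy the conclusion.
p = 19: 6p + 1 = 115 = 5 × 23, not prime.
Thus p = 19 disproves the claim, and no smaller p works.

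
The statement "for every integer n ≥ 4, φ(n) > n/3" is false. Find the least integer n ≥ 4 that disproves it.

For n = 4, 5 the conclusion holds.
n = 6: φ(6) = 2 and 6/3 = 2, so φ(6) ≤ 6/3.
So n = 6 is the smallest counterexample.

n = 6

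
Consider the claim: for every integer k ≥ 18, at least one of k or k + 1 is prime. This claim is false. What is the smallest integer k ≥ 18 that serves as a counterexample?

k = 20

Check each integer k ≥ 18 in order until k, k + 1 are both composite.
For k = 18, 19 the conclusion holds.
k = 20: 20 = 2 × 10; 21 = 3 × 7 — both composite.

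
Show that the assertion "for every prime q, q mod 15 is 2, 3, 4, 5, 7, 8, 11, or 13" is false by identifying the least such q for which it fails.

A counterexample is any prime q such that the claim fails; we check each in order.
For q = 2, 3, 5, 7, 11, 13, 17, 19, 23 the conclusion holds.
q = 29: 29 mod 15 = 14 — not in {2, 3, 4, 5, 7, 8, 11, 13}.

q = 29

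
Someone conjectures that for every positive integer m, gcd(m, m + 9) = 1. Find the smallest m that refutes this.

Check each positive integer m in order until gcd(m, m + 9) > 1.
For m = 1, 2 the conclusion holds.
m = 3: gcd(3, 12) = 3.
Thus m = 3 disproves the claim, and no smaller m works.

m = 3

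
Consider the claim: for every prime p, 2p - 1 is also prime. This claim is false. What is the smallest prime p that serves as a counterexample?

We need the least prime p for which 2p - 1 is not prime.
p = 2: 2p - 1 = 3, prime.
p = 3: 2p - 1 = 5, prime.
p = 5: 2p - 1 = 9 = 3 × 3, not prime.
Hence p = 5 is a counterexample.

p = 5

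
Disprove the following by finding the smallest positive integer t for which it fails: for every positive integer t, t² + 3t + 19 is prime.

t = 15

The first 14 eligible values, up to t = 14, all satisfy the conclusion.
t = 15: t² + 3t + 19 = 289 = 17 × 17, composite.
Thus t = 15 disproves the claim, and no smaller t works.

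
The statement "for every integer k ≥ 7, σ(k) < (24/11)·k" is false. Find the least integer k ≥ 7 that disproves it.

k = 12

A counterexample is any integer k ≥ 7 such that the claim fails; we check each in order.
For k = 7, 8, 9, 10, 11 the conclusion holds.
k = 12: σ(12) = 28; 28 ≥ 288/11.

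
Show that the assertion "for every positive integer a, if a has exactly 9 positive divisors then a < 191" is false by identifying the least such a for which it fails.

A counterexample is any positive integer a such that a has exactly 9 positive divisors but the claim fails; we check each in order.
For a = 36, 100 the conclusion holds.
a = 196: τ(196) = 9; 196 ≥ 191.

a = 196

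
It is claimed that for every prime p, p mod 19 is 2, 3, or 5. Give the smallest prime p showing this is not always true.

We need the least prime p for which the claim fails.
For p = 2, 3, 5 the conclusion holds.
p = 7: 7 mod 19 = 7 — not in {2, 3, 5}.
Thus p = 7 disproves the claim, and no smaller p works.

p = 7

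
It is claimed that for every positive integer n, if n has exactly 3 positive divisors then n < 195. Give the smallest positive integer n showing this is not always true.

n = 289

We need the least positive integer n for which n has exactly 3 positive divisors but the claim fails.
For n = 4, 9, 25, 49, 121, 169 the conclusion holds.
n = 289: τ(289) = 3; 289 ≥ 195.
So n = 289 is the smallest counterexample.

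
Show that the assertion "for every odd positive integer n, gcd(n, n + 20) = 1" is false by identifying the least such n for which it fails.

n = 5

A counterexample is any odd positive integer n such that gcd(n, n + 20) > 1; we check each in order.
n = 1: gcd(1, 21) = 1.
n = 3: gcd(3, 23) = 1.
n = 5: gcd(5, 25) = 5.
Hence n = 5 is a counterexample.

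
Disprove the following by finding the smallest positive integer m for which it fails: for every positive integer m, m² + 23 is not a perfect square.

Check each positive integer m in order until m² + 23 is a perfect square.
For m = 1, 2, 3, 4, 5, 6, 7, 8, 9, 10 the conclusion holds.
m = 11: 11² + 23 = 144 = 12², a perfect square.

m = 11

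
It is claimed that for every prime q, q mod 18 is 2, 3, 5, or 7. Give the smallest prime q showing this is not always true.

q = 11

A counterexample is any prime q such that the claim fails; we check each in order.
For q = 2, 3, 5, 7 the conclusion holds.
q = 11: 11 mod 18 = 11 — not in {2, 3, 5, 7}.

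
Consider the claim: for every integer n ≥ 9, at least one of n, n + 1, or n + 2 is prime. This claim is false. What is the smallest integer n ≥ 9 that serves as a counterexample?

The first 5 eligible values, up to n = 13, all satisfy the conclusion.
n = 14: 14 = 2 × 7; 15 = 3 × 5; 16 = 2 × 8 — all composite.

n = 14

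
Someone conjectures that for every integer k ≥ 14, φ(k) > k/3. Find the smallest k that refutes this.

k = 18

The first 4 eligible values, up to k = 17, all satisfy the conclusion.
k = 18: φ(18) = 6 and 18/3 = 6, so φ(18) ≤ 18/3.
Thus k = 18 disproves the claim, and no smaller k works.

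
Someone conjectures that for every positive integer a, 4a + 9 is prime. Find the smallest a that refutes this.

A counterexample is any positive integer a such that 4a + 9 is not prime; we check each in order.
For a = 1, 2 the conclusion holds.
a = 3: 4a + 9 = 21 = 3 × 7, composite.

a = 3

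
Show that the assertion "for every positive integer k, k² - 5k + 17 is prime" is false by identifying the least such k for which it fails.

k = 13

Check each positive integer k in order until k² - 5k + 17 is not prime.
The first 12 eligible values, up to k = 12, all satisfy the conclusion.
k = 13: k² - 5k + 17 = 121 = 11 × 11, composite.
Thus k = 13 disproves the claim, and no smaller k works.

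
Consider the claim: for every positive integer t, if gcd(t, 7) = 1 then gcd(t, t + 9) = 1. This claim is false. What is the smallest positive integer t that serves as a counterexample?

t = 3

For t = 1, 2 the conclusion holds.
t = 3: gcd(3, 12) = 3.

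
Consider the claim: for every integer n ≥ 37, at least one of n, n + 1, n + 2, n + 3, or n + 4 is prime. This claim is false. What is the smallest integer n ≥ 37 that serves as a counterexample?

Check each integer n ≥ 37 in order until n, n + 1, n + 2, n + 3, n + 4 are all composite.
For n = 37, 38, 39, 40, …, 45, 46, 47 the conclusion holds.
n = 48: 48 = 2 × 24; 49 = 7 × 7; 50 = 2 × 25; 51 = 3 × 17; 52 = 2 × 26 — all composite.

n = 48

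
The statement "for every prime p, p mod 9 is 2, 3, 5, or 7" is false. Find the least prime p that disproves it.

A counterexample is any prime p such that the claim fails; we check each in order.
p = 2: 2 mod 9 = 2.
p = 3: 3 mod 9 = 3.
p = 5: 5 mod 9 = 5.
p = 7: 7 mod 9 = 7.
p = 11: 11 mod 9 = 2.
p = 13: 13 mod 9 = 4 — not in {2, 3, 5, 7}.
Hence p = 13 is a counterexample.

p = 13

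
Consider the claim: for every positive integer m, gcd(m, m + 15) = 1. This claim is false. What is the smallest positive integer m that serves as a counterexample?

m = 3

We need the least positive integer m for which gcd(m, m + 15) > 1.
m = 1: gcd(1, 16) = 1.
m = 2: gcd(2, 17) = 1.
m = 3: gcd(3, 18) = 3.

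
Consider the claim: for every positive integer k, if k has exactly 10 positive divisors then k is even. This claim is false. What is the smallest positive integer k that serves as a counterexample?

k = 405

Check each positive integer k in order until k has exactly 10 positive divisors but k is odd.
The first 9 eligible values, up to k = 368, all satisfy the conclusion.
k = 405: divisors of 405: 10 divisors; 405 is odd.
So k = 405 is the smallest counterexample.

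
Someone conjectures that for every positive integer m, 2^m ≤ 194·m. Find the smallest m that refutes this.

For m = 1, 2, 3, 4, …, 9, 10, 11 the conclusion holds.
m = 12: 2^m = 4096 and 194·m = 2328, so 4096 > 2328.

m = 12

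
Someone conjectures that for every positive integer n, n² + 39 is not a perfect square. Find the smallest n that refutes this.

For n = 1, 2, 3, 4 the conclusion holds.
n = 5: 5² + 39 = 64 = 8², a perfect square.
Thus n = 5 disproves the claim, and no smaller n works.

n = 5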